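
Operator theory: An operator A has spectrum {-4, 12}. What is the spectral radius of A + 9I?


Spectrum of A + 9I = {5, 21}
Spectral radius = max |lambda| over the shifted spectrum
= max(5, 21) = 21

21


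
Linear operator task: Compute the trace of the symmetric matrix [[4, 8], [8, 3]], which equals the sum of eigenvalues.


For a self-adjoint (symmetric) matrix, the eigenvalues are real.
The sum of eigenvalues equals the trace of the matrix.
trace = 4 + 3 = 7

7


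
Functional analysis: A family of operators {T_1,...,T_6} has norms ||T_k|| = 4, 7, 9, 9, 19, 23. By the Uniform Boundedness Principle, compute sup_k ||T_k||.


By the Uniform Boundedness Principle, the supremum of norms is finite.
sup_k ||T_k|| = max(4, 7, 9, 9, 19, 23) = 23

23


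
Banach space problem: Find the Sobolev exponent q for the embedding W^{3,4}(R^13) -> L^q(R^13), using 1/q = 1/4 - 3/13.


Using the Sobolev embedding formula: 1/q = 1/p - k/n
1/q = 1/4 - 3/13 = 1/52
q = 1/(1/52) = 52

52.0000


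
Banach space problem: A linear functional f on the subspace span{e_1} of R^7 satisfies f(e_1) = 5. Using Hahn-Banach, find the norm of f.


The norm of f is given by ||f|| = sup_{||x||=1} |f(x)|.
On span{e_1}, ||e_1|| = 1, so ||f|| = |f(e_1)| / ||e_1||
= |5| / 1 = 5.0000

5.0000


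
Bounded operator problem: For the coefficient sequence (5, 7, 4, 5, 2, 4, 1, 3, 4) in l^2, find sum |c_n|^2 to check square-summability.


sum |c_n|^2 = 5^2 + 7^2 + 4^2 + 5^2 + 2^2 + 4^2 + 1^2 + 3^2 + 4^2
= 25 + 49 + 16 + 25 + 4 + 16 + 1 + 9 + 16
= 161

161


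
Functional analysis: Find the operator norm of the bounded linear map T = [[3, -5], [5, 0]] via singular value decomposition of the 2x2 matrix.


A^T A = [[34, -15], [-15, 25]]
trace(A^T A) = 59, det(A^T A) = 625
discriminant = 59^2 - 4*625 = 981
Largest eigenvalue of A^T A = (trace + sqrt(disc))/2 = 45.1605
||T|| = sqrt(45.1605) = 6.7202

6.7202


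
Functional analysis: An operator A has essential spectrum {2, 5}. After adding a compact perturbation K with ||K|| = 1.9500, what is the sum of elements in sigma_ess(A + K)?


By Weyl's theorem, the essential spectrum is invariant under compact perturbations.
sigma_ess(A + K) = sigma_ess(A) = {2, 5}
Sum = 2 + 5 = 7

7


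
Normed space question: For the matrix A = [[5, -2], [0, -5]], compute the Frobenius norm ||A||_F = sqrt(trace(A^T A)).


||A||_F^2 = sum a_ij^2
= 5^2 + (-2)^2 + 0^2 + (-5)^2
= 25 + 4 + 0 + 25 = 54
||A||_F = sqrt(54) = 7.3485

7.3485


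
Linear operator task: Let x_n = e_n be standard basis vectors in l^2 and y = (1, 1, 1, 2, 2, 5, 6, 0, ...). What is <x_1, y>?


x_1 = e_1 is the standard basis vector with 1 in position 1.
<x_1, y> = y_1 = 1
As n -> infinity, <x_n, y> -> 0, confirming weak convergence of (x_n) to 0.

1


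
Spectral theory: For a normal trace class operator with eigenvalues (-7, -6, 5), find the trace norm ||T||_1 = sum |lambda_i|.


For a normal operator, singular values equal |eigenvalues|.
Trace norm = sum |lambda_i| = 7 + 6 + 5
= 18

18


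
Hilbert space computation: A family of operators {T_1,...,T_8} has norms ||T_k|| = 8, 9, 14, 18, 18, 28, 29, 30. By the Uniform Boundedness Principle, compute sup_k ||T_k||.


By the Uniform Boundedness Principle, the supremum of norms is finite.
sup_k ||T_k|| = max(8, 9, 14, 18, 18, 28, 29, 30) = 30

30


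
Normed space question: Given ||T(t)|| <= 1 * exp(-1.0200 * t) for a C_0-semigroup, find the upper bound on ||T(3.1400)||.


||T(3.1400)|| <= 1 * exp(-1.0200 * 3.1400)
= 1 * exp(-3.2028)
= 1 * 0.0406
= 0.0406

0.0406


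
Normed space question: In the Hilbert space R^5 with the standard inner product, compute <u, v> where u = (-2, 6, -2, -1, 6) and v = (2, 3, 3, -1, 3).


Computing the standard inner product <u, v> = sum u_i * v_i
= -2*2 + 6*3 + -2*3 + -1*-1 + 6*3
= -4 + 18 + -6 + 1 + 18
= 27

27


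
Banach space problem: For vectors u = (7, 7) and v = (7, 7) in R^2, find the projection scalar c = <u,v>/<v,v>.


Computing <u,v> = 7*7 + 7*7 = 98
Computing <v,v> = 7^2 + 7^2 = 98
Projection coefficient = 98/98 = 1.0000

1.0000


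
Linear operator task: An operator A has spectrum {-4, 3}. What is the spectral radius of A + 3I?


Spectrum of A + 3I = {-1, 6}
Spectral radius = max |lambda| over the shifted spectrum
= max(1, 6) = 6

6


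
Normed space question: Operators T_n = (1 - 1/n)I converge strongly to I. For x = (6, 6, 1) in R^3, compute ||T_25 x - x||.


T_25 x - x = (1 - 1/25)x - x = -x/25
||x|| = sqrt(73) = 8.5440
||T_25 x - x|| = ||x||/25 = 8.5440/25 = 0.3418

0.3418


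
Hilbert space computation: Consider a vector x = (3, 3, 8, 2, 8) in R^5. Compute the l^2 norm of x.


The l^2 norm = (sum |x_i|^2)^(1/2)
Sum of 2th powers = 9 + 9 + 64 + 4 + 64 = 150
||x||_2 = (150)^(1/2) = 12.2474

12.2474


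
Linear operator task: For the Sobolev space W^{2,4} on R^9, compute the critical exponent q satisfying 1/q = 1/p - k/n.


Using the Sobolev embedding formula: 1/q = 1/p - k/n
1/q = 1/4 - 2/9 = 1/36
q = 1/(1/36) = 36

36.0000


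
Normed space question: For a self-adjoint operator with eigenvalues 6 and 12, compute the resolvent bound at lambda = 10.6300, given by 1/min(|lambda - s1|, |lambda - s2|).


dist(10.6300, {6, 12}) = min(|10.6300 - 6|, |10.6300 - 12|)
= min(4.6300, 1.3700) = 1.3700
Resolvent bound = 1/1.3700 = 0.7299

0.7299


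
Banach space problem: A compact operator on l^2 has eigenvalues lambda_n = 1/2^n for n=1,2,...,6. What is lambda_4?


The eigenvalue formula gives lambda_4 = 1/2^4
= 1/16
= 0.0625

0.0625


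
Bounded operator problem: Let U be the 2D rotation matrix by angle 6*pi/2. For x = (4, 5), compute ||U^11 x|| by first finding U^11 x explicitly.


U is a rotation by theta = 6*pi/2
U^11 = rotation by 11*theta = 66*pi/2 = 2*pi/2 (mod 2*pi)
cos(2*pi/2) = -1.0000, sin(2*pi/2) = 0.0000
U^11 x = (-1.0000 * 4 - 0.0000 * 5, 0.0000 * 4 + -1.0000 * 5)
= (-4.0000, -5.0000)
||U^11 x|| = sqrt((-4.0000)^2 + (-5.0000)^2) = sqrt(41.0000) = 6.4031

6.4031


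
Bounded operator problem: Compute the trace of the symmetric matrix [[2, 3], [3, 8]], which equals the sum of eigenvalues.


For a self-adjoint (symmetric) matrix, the eigenvalues are real.
The sum of eigenvalues equals the trace of the matrix.
trace = 2 + 8 = 10

10


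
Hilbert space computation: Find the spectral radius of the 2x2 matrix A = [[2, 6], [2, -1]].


For a 2x2 matrix, eigenvalues satisfy lambda^2 - (trace)*lambda + det = 0
trace = 2 + -1 = 1
det = 2*-1 - 6*2 = -14
discriminant = 1^2 - 4*(-14) = 57
spectral radius = max |eigenvalue| = 4.2749

4.2749


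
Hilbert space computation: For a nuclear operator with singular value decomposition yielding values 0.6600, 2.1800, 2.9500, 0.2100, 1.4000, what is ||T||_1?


The nuclear norm is the sum of all singular values.
||T||_1 = 0.6600 + 2.1800 + 2.9500 + 0.2100 + 1.4000
= 7.4000

7.4000


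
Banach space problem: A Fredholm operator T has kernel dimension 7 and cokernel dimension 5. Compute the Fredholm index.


The Fredholm index is defined as ind(T) = dim(ker T) - dim(coker T)
= 7 - 5
= 2

2


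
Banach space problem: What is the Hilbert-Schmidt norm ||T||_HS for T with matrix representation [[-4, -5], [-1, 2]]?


The Hilbert-Schmidt norm is sqrt(sum of squares of all entries).
Sum of squares = (-4)^2 + (-5)^2 + (-1)^2 + 2^2
= 16 + 25 + 1 + 4 = 46
||T||_HS = sqrt(46) = 6.7823

6.7823


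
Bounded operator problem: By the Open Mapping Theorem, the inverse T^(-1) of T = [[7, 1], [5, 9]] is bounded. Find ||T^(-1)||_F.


det(T) = 7*9 - 1*5 = 58
T^(-1) = (1/58) * [[9, -1], [-5, 7]] = [[0.1552, -0.0172], [-0.0862, 0.1207]]
||T^(-1)||_F^2 = 0.1552^2 + (-0.0172)^2 + (-0.0862)^2 + 0.1207^2 = 0.0464
||T^(-1)||_F = sqrt(0.0464) = 0.2153

0.2153


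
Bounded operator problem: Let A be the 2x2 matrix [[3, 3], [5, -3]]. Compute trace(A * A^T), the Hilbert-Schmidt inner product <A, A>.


trace(A * A^T) = sum of squares of all entries
= 3^2 + 3^2 + 5^2 + (-3)^2
= 9 + 9 + 25 + 9
= 52

52


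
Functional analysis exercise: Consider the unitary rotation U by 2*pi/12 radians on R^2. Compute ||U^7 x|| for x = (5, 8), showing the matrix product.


U is a rotation by theta = 2*pi/12
U^7 = rotation by 7*theta = 14*pi/12
cos(14*pi/12) = -0.8660, sin(14*pi/12) = -0.5000
U^7 x = (-0.8660 * 5 - -0.5000 * 8, -0.5000 * 5 + -0.8660 * 8)
= (-0.3301, -9.4282)
||U^7 x|| = sqrt((-0.3301)^2 + (-9.4282)^2) = sqrt(89.0000) = 9.4340

9.4340


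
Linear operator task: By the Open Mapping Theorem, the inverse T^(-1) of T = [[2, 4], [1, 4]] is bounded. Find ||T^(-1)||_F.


det(T) = 2*4 - 4*1 = 4
T^(-1) = (1/4) * [[4, -4], [-1, 2]] = [[1.0000, -1.0000], [-0.2500, 0.5000]]
||T^(-1)||_F^2 = 1.0000^2 + (-1.0000)^2 + (-0.2500)^2 + 0.5000^2 = 2.3125
||T^(-1)||_F = sqrt(2.3125) = 1.5207

1.5207


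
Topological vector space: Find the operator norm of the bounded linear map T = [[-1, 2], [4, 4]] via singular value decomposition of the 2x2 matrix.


A^T A = [[17, 14], [14, 20]]
trace(A^T A) = 37, det(A^T A) = 144
discriminant = 37^2 - 4*144 = 793
Largest eigenvalue of A^T A = (trace + sqrt(disc))/2 = 32.5801
||T|| = sqrt(32.5801) = 5.7079

5.7079


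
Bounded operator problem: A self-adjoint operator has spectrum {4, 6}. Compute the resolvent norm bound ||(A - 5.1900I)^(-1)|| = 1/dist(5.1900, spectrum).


dist(5.1900, {4, 6}) = min(|5.1900 - 4|, |5.1900 - 6|)
= min(1.1900, 0.8100) = 0.8100
Resolvent bound = 1/0.8100 = 1.2346

1.2346


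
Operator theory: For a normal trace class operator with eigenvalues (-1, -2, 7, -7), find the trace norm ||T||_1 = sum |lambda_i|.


For a normal operator, singular values equal |eigenvalues|.
Trace norm = sum |lambda_i| = 1 + 2 + 7 + 7
= 17

17


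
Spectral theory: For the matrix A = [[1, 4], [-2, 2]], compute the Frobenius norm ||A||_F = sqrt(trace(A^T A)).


||A||_F^2 = sum a_ij^2
= 1^2 + 4^2 + (-2)^2 + 2^2
= 1 + 16 + 4 + 4 = 25
||A||_F = sqrt(25) = 5.0000

5.0000


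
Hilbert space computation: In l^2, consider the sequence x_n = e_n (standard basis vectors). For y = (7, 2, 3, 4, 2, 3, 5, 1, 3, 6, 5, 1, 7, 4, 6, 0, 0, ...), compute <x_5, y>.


x_5 = e_5 is the standard basis vector with 1 in position 5.
<x_5, y> = y_5 = 2
As n -> infinity, <x_n, y> -> 0, confirming weak convergence of (x_n) to 0.

2


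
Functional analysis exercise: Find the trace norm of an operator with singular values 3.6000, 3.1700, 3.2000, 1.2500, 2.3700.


The nuclear norm is the sum of all singular values.
||T||_1 = 3.6000 + 3.1700 + 3.2000 + 1.2500 + 2.3700
= 13.5900

13.5900


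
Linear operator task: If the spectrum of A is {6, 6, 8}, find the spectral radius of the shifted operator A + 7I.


Spectrum of A + 7I = {13, 13, 15}
Spectral radius = max |lambda| over the shifted spectrum
= max(13, 13, 15) = 15

15


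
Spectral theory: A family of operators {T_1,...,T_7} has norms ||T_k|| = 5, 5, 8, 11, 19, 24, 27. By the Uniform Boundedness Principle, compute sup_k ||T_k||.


By the Uniform Boundedness Principle, the supremum of norms is finite.
sup_k ||T_k|| = max(5, 5, 8, 11, 19, 24, 27) = 27

27


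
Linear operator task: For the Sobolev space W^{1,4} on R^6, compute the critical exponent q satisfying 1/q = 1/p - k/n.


Using the Sobolev embedding formula: 1/q = 1/p - k/n
1/q = 1/4 - 1/6 = 1/12
q = 1/(1/12) = 12

12.0000


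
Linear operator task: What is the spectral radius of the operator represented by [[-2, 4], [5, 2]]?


For a 2x2 matrix, eigenvalues satisfy lambda^2 - (trace)*lambda + det = 0
trace = -2 + 2 = 0
det = -2*2 - 4*5 = -24
discriminant = 0^2 - 4*(-24) = 96
spectral radius = max |eigenvalue| = 4.8990

4.8990


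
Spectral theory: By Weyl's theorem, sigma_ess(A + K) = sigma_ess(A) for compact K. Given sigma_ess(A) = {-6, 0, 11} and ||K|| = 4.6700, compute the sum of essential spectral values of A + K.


By Weyl's theorem, the essential spectrum is invariant under compact perturbations.
sigma_ess(A + K) = sigma_ess(A) = {-6, 0, 11}
Sum = -6 + 0 + 11 = 5

5


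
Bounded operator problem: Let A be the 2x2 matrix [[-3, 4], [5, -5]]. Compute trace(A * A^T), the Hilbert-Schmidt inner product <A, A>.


trace(A * A^T) = sum of squares of all entries
= (-3)^2 + 4^2 + 5^2 + (-5)^2
= 9 + 16 + 25 + 25
= 75

75


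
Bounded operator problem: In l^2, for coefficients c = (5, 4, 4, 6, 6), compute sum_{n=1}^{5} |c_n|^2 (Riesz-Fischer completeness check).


sum |c_n|^2 = 5^2 + 4^2 + 4^2 + 6^2 + 6^2
= 25 + 16 + 16 + 36 + 36
= 129

129


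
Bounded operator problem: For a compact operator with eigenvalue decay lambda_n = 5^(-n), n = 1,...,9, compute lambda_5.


The eigenvalue formula gives lambda_5 = 1/5^5
= 1/3125
= 3.2000e-04

3.2000e-04


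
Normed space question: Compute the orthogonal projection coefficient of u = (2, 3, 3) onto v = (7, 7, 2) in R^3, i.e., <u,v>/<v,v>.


Computing <u,v> = 2*7 + 3*7 + 3*2 = 41
Computing <v,v> = 7^2 + 7^2 + 2^2 = 102
Projection coefficient = 41/102 = 0.4020

0.4020


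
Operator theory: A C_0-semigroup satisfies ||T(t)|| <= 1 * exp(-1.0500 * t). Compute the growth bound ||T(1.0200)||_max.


||T(1.0200)|| <= 1 * exp(-1.0500 * 1.0200)
= 1 * exp(-1.0710)
= 1 * 0.3427
= 0.3427

0.3427


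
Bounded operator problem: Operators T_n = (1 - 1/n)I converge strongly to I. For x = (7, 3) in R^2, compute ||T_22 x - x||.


T_22 x - x = (1 - 1/22)x - x = -x/22
||x|| = sqrt(58) = 7.6158
||T_22 x - x|| = ||x||/22 = 7.6158/22 = 0.3462

0.3462


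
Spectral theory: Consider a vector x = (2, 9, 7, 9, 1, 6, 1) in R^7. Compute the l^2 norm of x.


The l^2 norm = (sum |x_i|^2)^(1/2)
Sum of 2th powers = 4 + 81 + 49 + 81 + 1 + 36 + 1 = 253
||x||_2 = (253)^(1/2) = 15.9060

15.9060


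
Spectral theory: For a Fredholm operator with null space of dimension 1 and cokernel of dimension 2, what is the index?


The Fredholm index is defined as ind(T) = dim(ker T) - dim(coker T)
= 1 - 2
= -1

-1


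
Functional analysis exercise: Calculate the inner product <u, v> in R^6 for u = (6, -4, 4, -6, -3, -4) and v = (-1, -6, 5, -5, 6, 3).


Computing the standard inner product <u, v> = sum u_i * v_i
= 6*-1 + -4*-6 + 4*5 + -6*-5 + -3*6 + -4*3
= -6 + 24 + 20 + 30 + -18 + -12
= 38

38


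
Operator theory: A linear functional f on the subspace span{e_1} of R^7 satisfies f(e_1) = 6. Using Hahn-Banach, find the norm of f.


The norm of f is given by ||f|| = sup_{||x||=1} |f(x)|.
On span{e_1}, ||e_1|| = 1, so ||f|| = |f(e_1)| / ||e_1||
= |6| / 1 = 6.0000

6.0000


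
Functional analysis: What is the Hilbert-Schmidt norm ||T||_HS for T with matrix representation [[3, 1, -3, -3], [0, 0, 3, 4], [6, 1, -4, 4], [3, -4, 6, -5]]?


The Hilbert-Schmidt norm is sqrt(sum of squares of all entries).
Sum of squares = 3^2 + 1^2 + (-3)^2 + (-3)^2 + 0^2 + 0^2 + 3^2 + 4^2 + 6^2 + 1^2 + (-4)^2 + 4^2 + 3^2 + (-4)^2 + 6^2 + (-5)^2
= 9 + 1 + 9 + 9 + 0 + 0 + 9 + 16 + 36 + 1 + 16 + 16 + 9 + 16 + 36 + 25 = 208
||T||_HS = sqrt(208) = 14.4222

14.4222


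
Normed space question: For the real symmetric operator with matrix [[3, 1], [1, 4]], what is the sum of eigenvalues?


For a self-adjoint (symmetric) matrix, the eigenvalues are real.
The sum of eigenvalues equals the trace of the matrix.
trace = 3 + 4 = 7

7


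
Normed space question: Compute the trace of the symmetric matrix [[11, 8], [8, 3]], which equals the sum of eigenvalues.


For a self-adjoint (symmetric) matrix, the eigenvalues are real.
The sum of eigenvalues equals the trace of the matrix.
trace = 11 + 3 = 14

14


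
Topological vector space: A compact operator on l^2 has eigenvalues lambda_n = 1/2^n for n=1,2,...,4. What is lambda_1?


The eigenvalue formula gives lambda_1 = 1/2^1
= 1/2
= 0.5000

0.5000


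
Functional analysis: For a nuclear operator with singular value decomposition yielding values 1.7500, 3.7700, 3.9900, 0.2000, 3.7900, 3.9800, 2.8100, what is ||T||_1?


The nuclear norm is the sum of all singular values.
||T||_1 = 1.7500 + 3.7700 + 3.9900 + 0.2000 + 3.7900 + 3.9800 + 2.8100
= 20.2900

20.2900


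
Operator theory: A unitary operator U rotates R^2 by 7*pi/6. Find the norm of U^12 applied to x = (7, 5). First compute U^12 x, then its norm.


U is a rotation by theta = 7*pi/6
U^12 = rotation by 12*theta = 84*pi/6 = 0*pi/6 (mod 2*pi)
cos(0*pi/6) = 1.0000, sin(0*pi/6) = 0.0000
U^12 x = (1.0000 * 7 - 0.0000 * 5, 0.0000 * 7 + 1.0000 * 5)
= (7.0000, 5.0000)
||U^12 x|| = sqrt(7.0000^2 + 5.0000^2) = sqrt(74.0000) = 8.6023

8.6023


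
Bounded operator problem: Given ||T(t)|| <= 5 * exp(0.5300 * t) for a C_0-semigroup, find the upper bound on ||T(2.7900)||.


||T(2.7900)|| <= 5 * exp(0.5300 * 2.7900)
= 5 * exp(1.4787)
= 5 * 4.3872
= 21.9362

21.9362


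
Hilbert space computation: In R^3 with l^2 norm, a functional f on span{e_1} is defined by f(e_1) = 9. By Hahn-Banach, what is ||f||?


The norm of f is given by ||f|| = sup_{||x||=1} |f(x)|.
On span{e_1}, ||e_1|| = 1, so ||f|| = |f(e_1)| / ||e_1||
= |9| / 1 = 9.0000

9.0000


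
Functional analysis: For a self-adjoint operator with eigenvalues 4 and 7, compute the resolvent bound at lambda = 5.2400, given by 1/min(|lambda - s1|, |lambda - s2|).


dist(5.2400, {4, 7}) = min(|5.2400 - 4|, |5.2400 - 7|)
= min(1.2400, 1.7600) = 1.2400
Resolvent bound = 1/1.2400 = 0.8065

0.8065


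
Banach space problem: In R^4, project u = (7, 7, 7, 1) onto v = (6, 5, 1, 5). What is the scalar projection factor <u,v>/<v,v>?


Computing <u,v> = 7*6 + 7*5 + 7*1 + 1*5 = 89
Computing <v,v> = 6^2 + 5^2 + 1^2 + 5^2 = 87
Projection coefficient = 89/87 = 1.0230

1.0230


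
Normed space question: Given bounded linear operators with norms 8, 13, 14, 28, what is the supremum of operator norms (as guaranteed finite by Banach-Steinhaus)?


By the Uniform Boundedness Principle, the supremum of norms is finite.
sup_k ||T_k|| = max(8, 13, 14, 28) = 28

28


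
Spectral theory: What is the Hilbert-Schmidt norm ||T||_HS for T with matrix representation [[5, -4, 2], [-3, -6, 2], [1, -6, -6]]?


The Hilbert-Schmidt norm is sqrt(sum of squares of all entries).
Sum of squares = 5^2 + (-4)^2 + 2^2 + (-3)^2 + (-6)^2 + 2^2 + 1^2 + (-6)^2 + (-6)^2
= 25 + 16 + 4 + 9 + 36 + 4 + 1 + 36 + 36 = 167
||T||_HS = sqrt(167) = 12.9228

12.9228


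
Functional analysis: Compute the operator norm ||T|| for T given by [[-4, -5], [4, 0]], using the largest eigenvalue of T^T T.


A^T A = [[32, 20], [20, 25]]
trace(A^T A) = 57, det(A^T A) = 400
discriminant = 57^2 - 4*400 = 1649
Largest eigenvalue of A^T A = (trace + sqrt(disc))/2 = 48.8039
||T|| = sqrt(48.8039) = 6.9860

6.9860


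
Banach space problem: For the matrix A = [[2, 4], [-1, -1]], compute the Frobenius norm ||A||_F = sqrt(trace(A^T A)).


||A||_F^2 = sum a_ij^2
= 2^2 + 4^2 + (-1)^2 + (-1)^2
= 4 + 16 + 1 + 1 = 22
||A||_F = sqrt(22) = 4.6904

4.6904


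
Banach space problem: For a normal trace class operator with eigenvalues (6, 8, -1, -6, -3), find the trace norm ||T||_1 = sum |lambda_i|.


For a normal operator, singular values equal |eigenvalues|.
Trace norm = sum |lambda_i| = 6 + 8 + 1 + 6 + 3
= 24

24


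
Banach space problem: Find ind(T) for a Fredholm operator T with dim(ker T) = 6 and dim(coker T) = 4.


The Fredholm index is defined as ind(T) = dim(ker T) - dim(coker T)
= 6 - 4
= 2

2


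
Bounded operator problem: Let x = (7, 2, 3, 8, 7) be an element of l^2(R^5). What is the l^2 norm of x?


The l^2 norm = (sum |x_i|^2)^(1/2)
Sum of 2th powers = 49 + 4 + 9 + 64 + 49 = 175
||x||_2 = (175)^(1/2) = 13.2288

13.2288


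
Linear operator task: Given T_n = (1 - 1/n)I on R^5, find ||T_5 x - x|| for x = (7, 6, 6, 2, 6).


T_5 x - x = (1 - 1/5)x - x = -x/5
||x|| = sqrt(161) = 12.6886
||T_5 x - x|| = ||x||/5 = 12.6886/5 = 2.5377

2.5377


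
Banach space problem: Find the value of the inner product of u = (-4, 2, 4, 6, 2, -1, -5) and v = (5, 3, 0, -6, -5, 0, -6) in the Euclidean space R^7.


Computing the standard inner product <u, v> = sum u_i * v_i
= -4*5 + 2*3 + 4*0 + 6*-6 + 2*-5 + -1*0 + -5*-6
= -20 + 6 + 0 + -36 + -10 + 0 + 30
= -30

-30


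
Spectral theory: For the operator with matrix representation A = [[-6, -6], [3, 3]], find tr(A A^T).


trace(A * A^T) = sum of squares of all entries
= (-6)^2 + (-6)^2 + 3^2 + 3^2
= 36 + 36 + 9 + 9
= 90

90


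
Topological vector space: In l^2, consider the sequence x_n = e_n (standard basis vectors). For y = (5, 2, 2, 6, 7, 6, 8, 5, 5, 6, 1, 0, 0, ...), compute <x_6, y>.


x_6 = e_6 is the standard basis vector with 1 in position 6.
<x_6, y> = y_6 = 6
As n -> infinity, <x_n, y> -> 0, confirming weak convergence of (x_n) to 0.

6


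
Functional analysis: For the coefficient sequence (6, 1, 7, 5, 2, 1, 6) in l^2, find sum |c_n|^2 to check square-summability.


sum |c_n|^2 = 6^2 + 1^2 + 7^2 + 5^2 + 2^2 + 1^2 + 6^2
= 36 + 1 + 49 + 25 + 4 + 1 + 36
= 152

152


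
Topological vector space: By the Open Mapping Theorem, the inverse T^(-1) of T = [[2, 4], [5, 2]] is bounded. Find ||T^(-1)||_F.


det(T) = 2*2 - 4*5 = -16
T^(-1) = (1/-16) * [[2, -4], [-5, 2]] = [[-0.1250, 0.2500], [0.3125, -0.1250]]
||T^(-1)||_F^2 = (-0.1250)^2 + 0.2500^2 + 0.3125^2 + (-0.1250)^2 = 0.1914
||T^(-1)||_F = sqrt(0.1914) = 0.4375

0.4375


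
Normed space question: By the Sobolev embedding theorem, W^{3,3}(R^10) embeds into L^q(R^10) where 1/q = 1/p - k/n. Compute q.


Using the Sobolev embedding formula: 1/q = 1/p - k/n
1/q = 1/3 - 3/10 = 1/30
q = 1/(1/30) = 30

30.0000


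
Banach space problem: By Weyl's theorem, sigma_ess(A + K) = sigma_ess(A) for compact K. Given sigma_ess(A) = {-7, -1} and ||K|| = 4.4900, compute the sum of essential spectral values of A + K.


By Weyl's theorem, the essential spectrum is invariant under compact perturbations.
sigma_ess(A + K) = sigma_ess(A) = {-7, -1}
Sum = -7 + -1 = -8

-8


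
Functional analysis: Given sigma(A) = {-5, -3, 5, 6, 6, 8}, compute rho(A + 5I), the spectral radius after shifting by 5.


Spectrum of A + 5I = {0, 2, 10, 11, 11, 13}
Spectral radius = max |lambda| over the shifted spectrum
= max(0, 2, 10, 11, 11, 13) = 13

13


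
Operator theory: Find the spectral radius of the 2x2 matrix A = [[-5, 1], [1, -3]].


For a 2x2 matrix, eigenvalues satisfy lambda^2 - (trace)*lambda + det = 0
trace = -5 + -3 = -8
det = -5*-3 - 1*1 = 14
discriminant = (-8)^2 - 4*(14) = 8
spectral radius = max |eigenvalue| = 5.4142

5.4142


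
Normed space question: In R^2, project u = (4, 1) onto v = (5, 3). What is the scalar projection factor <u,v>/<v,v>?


Computing <u,v> = 4*5 + 1*3 = 23
Computing <v,v> = 5^2 + 3^2 = 34
Projection coefficient = 23/34 = 0.6765

0.6765


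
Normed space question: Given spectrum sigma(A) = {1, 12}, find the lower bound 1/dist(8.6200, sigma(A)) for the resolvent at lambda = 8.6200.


dist(8.6200, {1, 12}) = min(|8.6200 - 1|, |8.6200 - 12|)
= min(7.6200, 3.3800) = 3.3800
Resolvent bound = 1/3.3800 = 0.2959

0.2959


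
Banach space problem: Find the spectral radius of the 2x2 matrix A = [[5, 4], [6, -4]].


For a 2x2 matrix, eigenvalues satisfy lambda^2 - (trace)*lambda + det = 0
trace = 5 + -4 = 1
det = 5*-4 - 4*6 = -44
discriminant = 1^2 - 4*(-44) = 177
spectral radius = max |eigenvalue| = 7.1521

7.1521


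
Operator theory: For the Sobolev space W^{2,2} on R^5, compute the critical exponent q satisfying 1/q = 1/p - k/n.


Using the Sobolev embedding formula: 1/q = 1/p - k/n
1/q = 1/2 - 2/5 = 1/10
q = 1/(1/10) = 10

10.0000


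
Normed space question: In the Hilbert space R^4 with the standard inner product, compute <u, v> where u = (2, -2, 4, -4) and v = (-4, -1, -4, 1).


Computing the standard inner product <u, v> = sum u_i * v_i
= 2*-4 + -2*-1 + 4*-4 + -4*1
= -8 + 2 + -16 + -4
= -26

-26


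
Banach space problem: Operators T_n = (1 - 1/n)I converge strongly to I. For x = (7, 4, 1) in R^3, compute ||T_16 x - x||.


T_16 x - x = (1 - 1/16)x - x = -x/16
||x|| = sqrt(66) = 8.1240
||T_16 x - x|| = ||x||/16 = 8.1240/16 = 0.5078

0.5078


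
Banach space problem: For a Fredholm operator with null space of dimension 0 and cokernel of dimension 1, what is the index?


The Fredholm index is defined as ind(T) = dim(ker T) - dim(coker T)
= 0 - 1
= -1

-1


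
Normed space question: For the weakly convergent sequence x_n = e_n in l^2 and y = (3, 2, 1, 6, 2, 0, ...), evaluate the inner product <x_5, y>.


x_5 = e_5 is the standard basis vector with 1 in position 5.
<x_5, y> = y_5 = 2
As n -> infinity, <x_n, y> -> 0, confirming weak convergence of (x_n) to 0.

2


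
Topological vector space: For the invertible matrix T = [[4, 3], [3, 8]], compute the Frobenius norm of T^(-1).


det(T) = 4*8 - 3*3 = 23
T^(-1) = (1/23) * [[8, -3], [-3, 4]] = [[0.3478, -0.1304], [-0.1304, 0.1739]]
||T^(-1)||_F^2 = 0.3478^2 + (-0.1304)^2 + (-0.1304)^2 + 0.1739^2 = 0.1853
||T^(-1)||_F = sqrt(0.1853) = 0.4304

0.4304


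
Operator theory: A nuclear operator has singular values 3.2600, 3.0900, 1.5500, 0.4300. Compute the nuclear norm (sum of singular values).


The nuclear norm is the sum of all singular values.
||T||_1 = 3.2600 + 3.0900 + 1.5500 + 0.4300
= 8.3300

8.3300


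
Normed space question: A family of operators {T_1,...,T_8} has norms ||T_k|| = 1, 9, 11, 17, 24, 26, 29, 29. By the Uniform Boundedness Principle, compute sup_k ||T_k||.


By the Uniform Boundedness Principle, the supremum of norms is finite.
sup_k ||T_k|| = max(1, 9, 11, 17, 24, 26, 29, 29) = 29

29


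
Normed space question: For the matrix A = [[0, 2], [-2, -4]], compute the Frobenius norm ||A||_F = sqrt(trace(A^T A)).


||A||_F^2 = sum a_ij^2
= 0^2 + 2^2 + (-2)^2 + (-4)^2
= 0 + 4 + 4 + 16 = 24
||A||_F = sqrt(24) = 4.8990

4.8990


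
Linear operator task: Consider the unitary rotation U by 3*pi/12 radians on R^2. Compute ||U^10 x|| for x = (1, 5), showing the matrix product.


U is a rotation by theta = 3*pi/12
U^10 = rotation by 10*theta = 30*pi/12 = 6*pi/12 (mod 2*pi)
cos(6*pi/12) = 0.0000, sin(6*pi/12) = 1.0000
U^10 x = (0.0000 * 1 - 1.0000 * 5, 1.0000 * 1 + 0.0000 * 5)
= (-5.0000, 1.0000)
||U^10 x|| = sqrt((-5.0000)^2 + 1.0000^2) = sqrt(26.0000) = 5.0990

5.0990


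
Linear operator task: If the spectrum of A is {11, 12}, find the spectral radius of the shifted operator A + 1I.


Spectrum of A + 1I = {12, 13}
Spectral radius = max |lambda| over the shifted spectrum
= max(12, 13) = 13

13


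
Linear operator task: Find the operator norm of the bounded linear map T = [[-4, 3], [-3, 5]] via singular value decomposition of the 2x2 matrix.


A^T A = [[25, -27], [-27, 34]]
trace(A^T A) = 59, det(A^T A) = 121
discriminant = 59^2 - 4*121 = 2997
Largest eigenvalue of A^T A = (trace + sqrt(disc))/2 = 56.8724
||T|| = sqrt(56.8724) = 7.5414

7.5414


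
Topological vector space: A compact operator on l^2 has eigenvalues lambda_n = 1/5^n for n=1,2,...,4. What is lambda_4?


The eigenvalue formula gives lambda_4 = 1/5^4
= 1/625
= 0.0016

0.0016


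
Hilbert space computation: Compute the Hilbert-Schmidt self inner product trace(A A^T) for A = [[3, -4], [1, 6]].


trace(A * A^T) = sum of squares of all entries
= 3^2 + (-4)^2 + 1^2 + 6^2
= 9 + 16 + 1 + 36
= 62

62


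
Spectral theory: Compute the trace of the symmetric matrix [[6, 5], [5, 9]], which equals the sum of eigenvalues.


For a self-adjoint (symmetric) matrix, the eigenvalues are real.
The sum of eigenvalues equals the trace of the matrix.
trace = 6 + 9 = 15

15


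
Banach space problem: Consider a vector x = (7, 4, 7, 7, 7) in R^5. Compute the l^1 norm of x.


The l^1 norm equals the sum of absolute values of all components.
||x||_1 = 7 + 4 + 7 + 7 + 7
= 32

32.0000


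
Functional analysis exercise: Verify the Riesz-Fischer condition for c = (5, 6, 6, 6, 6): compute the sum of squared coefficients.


sum |c_n|^2 = 5^2 + 6^2 + 6^2 + 6^2 + 6^2
= 25 + 36 + 36 + 36 + 36
= 169

169


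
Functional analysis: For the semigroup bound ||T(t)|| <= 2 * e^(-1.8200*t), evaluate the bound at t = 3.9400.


||T(3.9400)|| <= 2 * exp(-1.8200 * 3.9400)
= 2 * exp(-7.1708)
= 2 * 7.6871e-04
= 0.0015

0.0015


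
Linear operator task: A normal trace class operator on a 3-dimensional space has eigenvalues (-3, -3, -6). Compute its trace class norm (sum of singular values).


For a normal operator, singular values equal |eigenvalues|.
Trace norm = sum |lambda_i| = 3 + 3 + 6
= 12

12


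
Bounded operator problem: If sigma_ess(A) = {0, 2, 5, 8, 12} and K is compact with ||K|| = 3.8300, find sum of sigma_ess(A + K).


By Weyl's theorem, the essential spectrum is invariant under compact perturbations.
sigma_ess(A + K) = sigma_ess(A) = {0, 2, 5, 8, 12}
Sum = 0 + 2 + 5 + 8 + 12 = 27

27


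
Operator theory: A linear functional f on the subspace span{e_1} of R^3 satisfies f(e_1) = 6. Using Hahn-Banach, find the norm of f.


The norm of f is given by ||f|| = sup_{||x||=1} |f(x)|.
On span{e_1}, ||e_1|| = 1, so ||f|| = |f(e_1)| / ||e_1||
= |6| / 1 = 6.0000

6.0000


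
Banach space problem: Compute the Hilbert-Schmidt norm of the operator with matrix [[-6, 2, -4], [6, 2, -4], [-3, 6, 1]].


The Hilbert-Schmidt norm is sqrt(sum of squares of all entries).
Sum of squares = (-6)^2 + 2^2 + (-4)^2 + 6^2 + 2^2 + (-4)^2 + (-3)^2 + 6^2 + 1^2
= 36 + 4 + 16 + 36 + 4 + 16 + 9 + 36 + 1 = 158
||T||_HS = sqrt(158) = 12.5698

12.5698


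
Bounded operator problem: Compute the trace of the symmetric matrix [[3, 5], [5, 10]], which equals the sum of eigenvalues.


For a self-adjoint (symmetric) matrix, the eigenvalues are real.
The sum of eigenvalues equals the trace of the matrix.
trace = 3 + 10 = 13

13


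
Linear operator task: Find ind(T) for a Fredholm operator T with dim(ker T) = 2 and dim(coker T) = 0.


The Fredholm index is defined as ind(T) = dim(ker T) - dim(coker T)
= 2 - 0
= 2

2


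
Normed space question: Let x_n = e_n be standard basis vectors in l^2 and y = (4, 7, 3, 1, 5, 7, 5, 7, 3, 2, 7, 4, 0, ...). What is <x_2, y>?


x_2 = e_2 is the standard basis vector with 1 in position 2.
<x_2, y> = y_2 = 7
As n -> infinity, <x_n, y> -> 0, confirming weak convergence of (x_n) to 0.

7


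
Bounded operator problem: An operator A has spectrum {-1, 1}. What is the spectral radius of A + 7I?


Spectrum of A + 7I = {6, 8}
Spectral radius = max |lambda| over the shifted spectrum
= max(6, 8) = 8

8


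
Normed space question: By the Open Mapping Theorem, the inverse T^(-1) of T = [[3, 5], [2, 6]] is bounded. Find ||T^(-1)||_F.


det(T) = 3*6 - 5*2 = 8
T^(-1) = (1/8) * [[6, -5], [-2, 3]] = [[0.7500, -0.6250], [-0.2500, 0.3750]]
||T^(-1)||_F^2 = 0.7500^2 + (-0.6250)^2 + (-0.2500)^2 + 0.3750^2 = 1.1562
||T^(-1)||_F = sqrt(1.1562) = 1.0753

1.0753


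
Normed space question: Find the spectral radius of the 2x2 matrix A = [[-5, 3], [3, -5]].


For a 2x2 matrix, eigenvalues satisfy lambda^2 - (trace)*lambda + det = 0
trace = -5 + -5 = -10
det = -5*-5 - 3*3 = 16
discriminant = (-10)^2 - 4*(16) = 36
spectral radius = max |eigenvalue| = 8.0000

8.0000


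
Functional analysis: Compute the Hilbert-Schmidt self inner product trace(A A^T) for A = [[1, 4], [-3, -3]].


trace(A * A^T) = sum of squares of all entries
= 1^2 + 4^2 + (-3)^2 + (-3)^2
= 1 + 16 + 9 + 9
= 35

35


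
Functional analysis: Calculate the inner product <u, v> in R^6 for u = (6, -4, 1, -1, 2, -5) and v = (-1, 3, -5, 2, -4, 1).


Computing the standard inner product <u, v> = sum u_i * v_i
= 6*-1 + -4*3 + 1*-5 + -1*2 + 2*-4 + -5*1
= -6 + -12 + -5 + -2 + -8 + -5
= -38

-38


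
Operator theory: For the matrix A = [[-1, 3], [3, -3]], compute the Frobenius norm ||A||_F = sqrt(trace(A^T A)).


||A||_F^2 = sum a_ij^2
= (-1)^2 + 3^2 + 3^2 + (-3)^2
= 1 + 9 + 9 + 9 = 28
||A||_F = sqrt(28) = 5.2915

5.2915


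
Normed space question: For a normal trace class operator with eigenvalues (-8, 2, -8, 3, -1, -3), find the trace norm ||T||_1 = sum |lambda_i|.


For a normal operator, singular values equal |eigenvalues|.
Trace norm = sum |lambda_i| = 8 + 2 + 8 + 3 + 1 + 3
= 25

25


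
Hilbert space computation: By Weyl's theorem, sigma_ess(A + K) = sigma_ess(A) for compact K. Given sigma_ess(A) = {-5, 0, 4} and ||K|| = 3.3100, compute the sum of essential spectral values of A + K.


By Weyl's theorem, the essential spectrum is invariant under compact perturbations.
sigma_ess(A + K) = sigma_ess(A) = {-5, 0, 4}
Sum = -5 + 0 + 4 = -1

-1


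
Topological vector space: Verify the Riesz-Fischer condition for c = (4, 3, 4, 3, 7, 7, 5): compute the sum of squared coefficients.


sum |c_n|^2 = 4^2 + 3^2 + 4^2 + 3^2 + 7^2 + 7^2 + 5^2
= 16 + 9 + 16 + 9 + 49 + 49 + 25
= 173

173


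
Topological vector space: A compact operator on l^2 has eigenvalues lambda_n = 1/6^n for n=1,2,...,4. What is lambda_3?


The eigenvalue formula gives lambda_3 = 1/6^3
= 1/216
= 0.0046

0.0046


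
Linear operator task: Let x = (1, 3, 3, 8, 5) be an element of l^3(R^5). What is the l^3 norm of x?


The l^3 norm = (sum |x_i|^3)^(1/3)
Sum of 3th powers = 1 + 27 + 27 + 512 + 125 = 692
||x||_3 = (692)^(1/3) = 8.8451

8.8451


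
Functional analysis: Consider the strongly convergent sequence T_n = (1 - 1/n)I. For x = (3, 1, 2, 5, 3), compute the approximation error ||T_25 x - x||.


T_25 x - x = (1 - 1/25)x - x = -x/25
||x|| = sqrt(48) = 6.9282
||T_25 x - x|| = ||x||/25 = 6.9282/25 = 0.2771

0.2771


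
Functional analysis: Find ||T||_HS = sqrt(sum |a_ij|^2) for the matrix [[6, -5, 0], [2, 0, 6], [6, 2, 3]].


The Hilbert-Schmidt norm is sqrt(sum of squares of all entries).
Sum of squares = 6^2 + (-5)^2 + 0^2 + 2^2 + 0^2 + 6^2 + 6^2 + 2^2 + 3^2
= 36 + 25 + 0 + 4 + 0 + 36 + 36 + 4 + 9 = 150
||T||_HS = sqrt(150) = 12.2474

12.2474


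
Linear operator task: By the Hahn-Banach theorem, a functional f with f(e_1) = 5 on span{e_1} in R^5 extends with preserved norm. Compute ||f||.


The norm of f is given by ||f|| = sup_{||x||=1} |f(x)|.
On span{e_1}, ||e_1|| = 1, so ||f|| = |f(e_1)| / ||e_1||
= |5| / 1 = 5.0000

5.0000


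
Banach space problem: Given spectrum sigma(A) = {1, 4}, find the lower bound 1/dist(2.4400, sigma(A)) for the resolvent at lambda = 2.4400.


dist(2.4400, {1, 4}) = min(|2.4400 - 1|, |2.4400 - 4|)
= min(1.4400, 1.5600) = 1.4400
Resolvent bound = 1/1.4400 = 0.6944

0.6944


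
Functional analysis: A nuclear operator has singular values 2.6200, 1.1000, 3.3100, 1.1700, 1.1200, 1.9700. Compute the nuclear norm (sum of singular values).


The nuclear norm is the sum of all singular values.
||T||_1 = 2.6200 + 1.1000 + 3.3100 + 1.1700 + 1.1200 + 1.9700
= 11.2900

11.2900


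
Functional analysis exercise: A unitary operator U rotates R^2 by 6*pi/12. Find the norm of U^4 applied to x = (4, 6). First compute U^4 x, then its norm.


U is a rotation by theta = 6*pi/12
U^4 = rotation by 4*theta = 24*pi/12 = 0*pi/12 (mod 2*pi)
cos(0*pi/12) = 1.0000, sin(0*pi/12) = 0.0000
U^4 x = (1.0000 * 4 - 0.0000 * 6, 0.0000 * 4 + 1.0000 * 6)
= (4.0000, 6.0000)
||U^4 x|| = sqrt(4.0000^2 + 6.0000^2) = sqrt(52.0000) = 7.2111

7.2111


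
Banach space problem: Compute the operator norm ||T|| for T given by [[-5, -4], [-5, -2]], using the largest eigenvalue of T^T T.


A^T A = [[50, 30], [30, 20]]
trace(A^T A) = 70, det(A^T A) = 100
discriminant = 70^2 - 4*100 = 4500
Largest eigenvalue of A^T A = (trace + sqrt(disc))/2 = 68.5410
||T|| = sqrt(68.5410) = 8.2790

8.2790


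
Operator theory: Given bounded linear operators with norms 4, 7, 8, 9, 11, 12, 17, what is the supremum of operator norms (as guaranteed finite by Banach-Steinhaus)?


By the Uniform Boundedness Principle, the supremum of norms is finite.
sup_k ||T_k|| = max(4, 7, 8, 9, 11, 12, 17) = 17

17


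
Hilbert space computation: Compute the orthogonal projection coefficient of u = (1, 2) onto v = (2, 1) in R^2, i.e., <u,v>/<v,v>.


Computing <u,v> = 1*2 + 2*1 = 4
Computing <v,v> = 2^2 + 1^2 = 5
Projection coefficient = 4/5 = 0.8000

0.8000


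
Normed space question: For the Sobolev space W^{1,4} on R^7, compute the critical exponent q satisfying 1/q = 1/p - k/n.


Using the Sobolev embedding formula: 1/q = 1/p - k/n
1/q = 1/4 - 1/7 = 3/28
q = 1/(3/28) = 28/3 = 9.3333

9.3333


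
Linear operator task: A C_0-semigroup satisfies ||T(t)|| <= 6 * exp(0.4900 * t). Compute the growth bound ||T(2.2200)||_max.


||T(2.2200)|| <= 6 * exp(0.4900 * 2.2200)
= 6 * exp(1.0878)
= 6 * 2.9677
= 17.8064

17.8064


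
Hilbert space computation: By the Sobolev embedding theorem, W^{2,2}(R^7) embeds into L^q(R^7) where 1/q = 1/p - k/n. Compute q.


Using the Sobolev embedding formula: 1/q = 1/p - k/n
1/q = 1/2 - 2/7 = 3/14
q = 1/(3/14) = 14/3 = 4.6667

4.6667


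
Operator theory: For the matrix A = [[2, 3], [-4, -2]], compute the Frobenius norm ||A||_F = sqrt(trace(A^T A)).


||A||_F^2 = sum a_ij^2
= 2^2 + 3^2 + (-4)^2 + (-2)^2
= 4 + 9 + 16 + 4 = 33
||A||_F = sqrt(33) = 5.7446

5.7446


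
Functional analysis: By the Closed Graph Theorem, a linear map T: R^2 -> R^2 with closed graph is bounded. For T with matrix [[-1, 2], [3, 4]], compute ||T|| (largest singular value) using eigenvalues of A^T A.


A^T A = [[10, 10], [10, 20]]
trace(A^T A) = 30, det(A^T A) = 100
discriminant = 30^2 - 4*100 = 500
Largest eigenvalue of A^T A = (trace + sqrt(disc))/2 = 26.1803
||T|| = sqrt(26.1803) = 5.1167

5.1167


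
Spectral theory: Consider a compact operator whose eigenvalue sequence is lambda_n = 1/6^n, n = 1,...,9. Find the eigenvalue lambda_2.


The eigenvalue formula gives lambda_2 = 1/6^2
= 1/36
= 0.0278

0.0278


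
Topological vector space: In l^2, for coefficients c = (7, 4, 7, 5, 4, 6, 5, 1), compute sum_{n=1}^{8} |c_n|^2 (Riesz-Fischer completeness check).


sum |c_n|^2 = 7^2 + 4^2 + 7^2 + 5^2 + 4^2 + 6^2 + 5^2 + 1^2
= 49 + 16 + 49 + 25 + 16 + 36 + 25 + 1
= 217

217


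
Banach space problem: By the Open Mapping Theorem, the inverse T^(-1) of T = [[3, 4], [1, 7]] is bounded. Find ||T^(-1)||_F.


det(T) = 3*7 - 4*1 = 17
T^(-1) = (1/17) * [[7, -4], [-1, 3]] = [[0.4118, -0.2353], [-0.0588, 0.1765]]
||T^(-1)||_F^2 = 0.4118^2 + (-0.2353)^2 + (-0.0588)^2 + 0.1765^2 = 0.2595
||T^(-1)||_F = sqrt(0.2595) = 0.5094

0.5094


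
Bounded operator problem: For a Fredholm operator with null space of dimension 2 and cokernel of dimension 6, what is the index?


The Fredholm index is defined as ind(T) = dim(ker T) - dim(coker T)
= 2 - 6
= -4

-4


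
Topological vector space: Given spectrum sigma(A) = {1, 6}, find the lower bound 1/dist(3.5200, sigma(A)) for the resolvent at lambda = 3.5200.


dist(3.5200, {1, 6}) = min(|3.5200 - 1|, |3.5200 - 6|)
= min(2.5200, 2.4800) = 2.4800
Resolvent bound = 1/2.4800 = 0.4032

0.4032


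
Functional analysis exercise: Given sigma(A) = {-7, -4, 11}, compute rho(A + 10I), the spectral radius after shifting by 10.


Spectrum of A + 10I = {3, 6, 21}
Spectral radius = max |lambda| over the shifted spectrum
= max(3, 6, 21) = 21

21


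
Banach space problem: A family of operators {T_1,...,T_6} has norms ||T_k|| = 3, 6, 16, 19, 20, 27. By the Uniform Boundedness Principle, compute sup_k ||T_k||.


By the Uniform Boundedness Principle, the supremum of norms is finite.
sup_k ||T_k|| = max(3, 6, 16, 19, 20, 27) = 27

27


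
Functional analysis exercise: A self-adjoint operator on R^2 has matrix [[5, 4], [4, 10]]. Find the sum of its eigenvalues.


For a self-adjoint (symmetric) matrix, the eigenvalues are real.
The sum of eigenvalues equals the trace of the matrix.
trace = 5 + 10 = 15

15


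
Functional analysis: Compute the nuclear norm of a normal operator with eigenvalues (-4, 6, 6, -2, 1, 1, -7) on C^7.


For a normal operator, singular values equal |eigenvalues|.
Trace norm = sum |lambda_i| = 4 + 6 + 6 + 2 + 1 + 1 + 7
= 27

27


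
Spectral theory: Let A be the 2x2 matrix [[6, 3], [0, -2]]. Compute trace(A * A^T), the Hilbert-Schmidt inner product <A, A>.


trace(A * A^T) = sum of squares of all entries
= 6^2 + 3^2 + 0^2 + (-2)^2
= 36 + 9 + 0 + 4
= 49

49
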